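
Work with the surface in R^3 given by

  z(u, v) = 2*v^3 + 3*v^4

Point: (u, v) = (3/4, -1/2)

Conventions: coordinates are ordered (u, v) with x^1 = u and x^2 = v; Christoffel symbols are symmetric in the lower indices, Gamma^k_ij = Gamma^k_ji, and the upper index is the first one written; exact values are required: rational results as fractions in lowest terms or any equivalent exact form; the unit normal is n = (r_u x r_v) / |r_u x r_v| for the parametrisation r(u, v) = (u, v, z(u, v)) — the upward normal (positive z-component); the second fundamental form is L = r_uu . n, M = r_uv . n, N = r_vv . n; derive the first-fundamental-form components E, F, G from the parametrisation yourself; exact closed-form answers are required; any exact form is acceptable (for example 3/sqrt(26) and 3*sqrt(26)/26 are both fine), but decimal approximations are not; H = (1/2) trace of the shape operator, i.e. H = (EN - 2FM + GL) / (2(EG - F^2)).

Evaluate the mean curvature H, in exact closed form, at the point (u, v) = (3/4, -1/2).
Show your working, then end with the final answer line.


z_u = 0, z_v = 0, z_uu = 0, z_uv = 0, z_vv = 3
E = 1, F = 0, G = 1; answer radicand W^2 = 1
unnormalised second-form numerators: l = 0, m = 0, n = 3; L = l/sqrt(1), and similarly M = m/sqrt(W^2), N = n/sqrt(W^2)
H = (E*n - 2*F*m + G*l) / (2*(EG - F^2)*sqrt(W^2)); E*n - 2*F*m + G*l = 3, EG - F^2 = 1, so H = (3/2)/sqrt(1)

Answer: H = 3/2


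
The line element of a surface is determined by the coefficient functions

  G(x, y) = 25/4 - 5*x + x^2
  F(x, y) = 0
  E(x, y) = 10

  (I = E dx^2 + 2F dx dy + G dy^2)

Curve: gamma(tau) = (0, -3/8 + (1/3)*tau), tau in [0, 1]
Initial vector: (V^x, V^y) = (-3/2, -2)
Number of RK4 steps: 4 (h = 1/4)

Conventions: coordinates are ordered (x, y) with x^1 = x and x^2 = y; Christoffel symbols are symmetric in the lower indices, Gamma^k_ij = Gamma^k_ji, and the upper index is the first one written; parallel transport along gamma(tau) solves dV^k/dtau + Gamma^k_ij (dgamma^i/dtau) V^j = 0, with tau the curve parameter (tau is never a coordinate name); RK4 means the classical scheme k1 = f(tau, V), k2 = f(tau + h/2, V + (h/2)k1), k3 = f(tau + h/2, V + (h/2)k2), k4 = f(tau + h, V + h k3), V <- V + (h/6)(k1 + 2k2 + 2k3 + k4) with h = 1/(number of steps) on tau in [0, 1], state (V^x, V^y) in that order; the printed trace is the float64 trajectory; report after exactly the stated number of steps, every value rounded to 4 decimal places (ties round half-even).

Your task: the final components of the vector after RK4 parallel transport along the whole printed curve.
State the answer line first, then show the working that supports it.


Answer: V^x = -1.3253, V^y = -2.1885

gamma'(tau) = (0, 1/3); f(tau, V)^k = -Gamma^k_ij(gamma(tau)) gamma'^i(tau) V^j; h = 1/4; intermediate values shown to 6 dp
curve data and Christoffel symbols at the stage parameters:
  tau = 0.000000: gamma = (0.000000, -0.375000), gamma' = (0.000000, 0.333333); Gamma_xxx = 0.000000, Gamma_xxy = 0.000000, Gamma_xyy = 0.250000, Gamma_yxx = 0.000000, Gamma_yxy = -0.400000, Gamma_yyy = 0.000000
  tau = 0.125000: gamma = (0.000000, -0.333333), gamma' = (0.000000, 0.333333); Gamma_xxx = 0.000000, Gamma_xxy = 0.000000, Gamma_xyy = 0.250000, Gamma_yxx = 0.000000, Gamma_yxy = -0.400000, Gamma_yyy = 0.000000
  tau = 0.250000: gamma = (0.000000, -0.291667), gamma' = (0.000000, 0.333333); Gamma_xxx = 0.000000, Gamma_xxy = 0.000000, Gamma_xyy = 0.250000, Gamma_yxx = 0.000000, Gamma_yxy = -0.400000, Gamma_yyy = 0.000000
  tau = 0.375000: gamma = (0.000000, -0.250000), gamma' = (0.000000, 0.333333); Gamma_xxx = 0.000000, Gamma_xxy = 0.000000, Gamma_xyy = 0.250000, Gamma_yxx = 0.000000, Gamma_yxy = -0.400000, Gamma_yyy = 0.000000
  tau = 0.500000: gamma = (0.000000, -0.208333), gamma' = (0.000000, 0.333333); Gamma_xxx = 0.000000, Gamma_xxy = 0.000000, Gamma_xyy = 0.250000, Gamma_yxx = 0.000000, Gamma_yxy = -0.400000, Gamma_yyy = 0.000000
  tau = 0.625000: gamma = (0.000000, -0.166667), gamma' = (0.000000, 0.333333); Gamma_xxx = 0.000000, Gamma_xxy = 0.000000, Gamma_xyy = 0.250000, Gamma_yxx = 0.000000, Gamma_yxy = -0.400000, Gamma_yyy = 0.000000
  tau = 0.750000: gamma = (0.000000, -0.125000), gamma' = (0.000000, 0.333333); Gamma_xxx = 0.000000, Gamma_xxy = 0.000000, Gamma_xyy = 0.250000, Gamma_yxx = 0.000000, Gamma_yxy = -0.400000, Gamma_yyy = 0.000000
  tau = 0.875000: gamma = (0.000000, -0.083333), gamma' = (0.000000, 0.333333); Gamma_xxx = 0.000000, Gamma_xxy = 0.000000, Gamma_xyy = 0.250000, Gamma_yxx = 0.000000, Gamma_yxy = -0.400000, Gamma_yyy = 0.000000
  tau = 1.000000: gamma = (0.000000, -0.041667), gamma' = (0.000000, 0.333333); Gamma_xxx = 0.000000, Gamma_xxy = 0.000000, Gamma_xyy = 0.250000, Gamma_yxx = 0.000000, Gamma_yxy = -0.400000, Gamma_yyy = 0.000000
step 0: V^x = -1.5000, V^y = -2.0000
step 1: k1 = (0.166667, -0.200000), k2 = (0.168750, -0.197222), k3 = (0.168721, -0.197188), k4 = (0.170775, -0.194376); V <- V + (h/6)(k1 + 2k2 + 2k3 + k4): V^x = -1.4578, V^y = -2.0493
step 2: k1 = (0.170775, -0.194376), k2 = (0.172800, -0.191529), k3 = (0.172770, -0.191496), k4 = (0.174764, -0.188617); V <- V + (h/6)(k1 + 2k2 + 2k3 + k4): V^x = -1.4146, V^y = -2.0972
step 3: k1 = (0.174765, -0.188616), k2 = (0.176729, -0.185704), k3 = (0.176699, -0.185671), k4 = (0.178633, -0.182726); V <- V + (h/6)(k1 + 2k2 + 2k3 + k4): V^x = -1.3704, V^y = -2.1436
step 4: k1 = (0.178633, -0.182726), k2 = (0.180536, -0.179749), k3 = (0.180505, -0.179717), k4 = (0.182377, -0.176709); V <- V + (h/6)(k1 + 2k2 + 2k3 + k4): V^x = -1.3253, V^y = -2.1885


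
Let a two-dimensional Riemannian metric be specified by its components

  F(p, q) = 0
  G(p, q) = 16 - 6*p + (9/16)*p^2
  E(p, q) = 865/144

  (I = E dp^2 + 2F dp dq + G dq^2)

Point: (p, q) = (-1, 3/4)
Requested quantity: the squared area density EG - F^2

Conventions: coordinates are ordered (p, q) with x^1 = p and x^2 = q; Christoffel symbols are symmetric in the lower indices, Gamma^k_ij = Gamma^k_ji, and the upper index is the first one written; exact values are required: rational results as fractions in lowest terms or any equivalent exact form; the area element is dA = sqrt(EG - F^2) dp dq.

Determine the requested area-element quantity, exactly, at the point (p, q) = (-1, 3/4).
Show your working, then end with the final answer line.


E = 865/144, F = 0, G = 361/16; EG - F^2 = 312265/2304

Answer: EG - F^2 = 312265/2304


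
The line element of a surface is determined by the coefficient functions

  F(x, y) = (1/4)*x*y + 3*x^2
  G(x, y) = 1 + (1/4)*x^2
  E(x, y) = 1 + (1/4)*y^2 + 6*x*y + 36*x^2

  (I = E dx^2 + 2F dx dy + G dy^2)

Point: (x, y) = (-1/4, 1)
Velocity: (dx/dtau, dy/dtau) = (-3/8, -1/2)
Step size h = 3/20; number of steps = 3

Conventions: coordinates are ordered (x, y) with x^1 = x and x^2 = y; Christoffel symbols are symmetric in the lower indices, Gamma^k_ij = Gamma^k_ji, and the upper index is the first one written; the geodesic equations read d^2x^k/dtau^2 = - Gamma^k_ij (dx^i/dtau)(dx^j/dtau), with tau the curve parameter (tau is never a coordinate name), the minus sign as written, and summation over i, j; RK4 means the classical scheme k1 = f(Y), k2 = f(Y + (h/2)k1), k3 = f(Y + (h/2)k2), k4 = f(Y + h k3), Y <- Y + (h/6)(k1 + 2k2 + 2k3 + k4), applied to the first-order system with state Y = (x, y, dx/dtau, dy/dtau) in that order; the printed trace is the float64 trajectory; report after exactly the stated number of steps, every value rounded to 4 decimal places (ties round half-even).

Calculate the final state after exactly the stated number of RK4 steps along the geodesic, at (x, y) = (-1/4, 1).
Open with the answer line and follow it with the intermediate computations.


Answer: x = -0.3819, y = 0.7792, dx/dtau = -0.2354, dy/dtau = -0.4844

f(Y) = (dx/dtau, dy/dtau, -Gamma^x_ij Y'^i Y'^j, -Gamma^y_ij Y'^i Y'^j) with the Gammas evaluated at the stage position; h = 0.150000; intermediate values shown to 6 dp
step 0: x = -0.2500, y = 1.0000, dx/dtau = -0.3750, dy/dtau = -0.5000
step 1:
  k1: at (x, y) = (-0.250000, 1.000000), (dx/dtau, dy/dtau) = (-0.375000, -0.500000); Gamma_xxx = -2.976744, Gamma_xxy = -0.248062, Gamma_xyy = 0.000000, Gamma_yxx = -0.372093, Gamma_yxy = -0.031008, Gamma_yyy = 0.000000; k1 = (-0.375000, -0.500000, 0.511628, 0.063953)
  k2: at (x, y) = (-0.278125, 0.962500), (dx/dtau, dy/dtau) = (-0.336628, -0.495203); Gamma_xxx = -2.932709, Gamma_xxy = -0.244392, Gamma_xyy = 0.000000, Gamma_yxx = -0.343436, Gamma_yxy = -0.028620, Gamma_yyy = 0.000000; k2 = (-0.336628, -0.495203, 0.413810, 0.048459)
  k3: at (x, y) = (-0.275247, 0.962860), (dx/dtau, dy/dtau) = (-0.343964, -0.496366); Gamma_xxx = -2.939876, Gamma_xxy = -0.244990, Gamma_xyy = 0.000000, Gamma_yxx = -0.345793, Gamma_yxy = -0.028816, Gamma_yyy = 0.000000; k3 = (-0.343964, -0.496366, 0.431476, 0.050751)
  k4: at (x, y) = (-0.301595, 0.925545), (dx/dtau, dy/dtau) = (-0.310279, -0.492387); Gamma_xxx = -2.848755, Gamma_xxy = -0.237396, Gamma_xyy = 0.000000, Gamma_yxx = -0.318968, Gamma_yxy = -0.026581, Gamma_yyy = 0.000000; k4 = (-0.310279, -0.492387, 0.346795, 0.038830)
  Y <- Y + (h/6)(k1 + 2k2 + 2k3 + k4): x = -0.3012, y = 0.9256, dx/dtau = -0.3113, dy/dtau = -0.4925
step 2:
  k1: at (x, y) = (-0.301162, 0.925612), (dx/dtau, dy/dtau) = (-0.311275, -0.492470); Gamma_xxx = -2.850370, Gamma_xxy = -0.237531, Gamma_xyy = 0.000000, Gamma_yxx = -0.319315, Gamma_yxy = -0.026610, Gamma_yyy = 0.000000; k1 = (-0.311275, -0.492470, 0.349003, 0.039097)
  k2: at (x, y) = (-0.324507, 0.888677), (dx/dtau, dy/dtau) = (-0.285100, -0.489538); Gamma_xxx = -2.745128, Gamma_xxy = -0.228761, Gamma_xyy = 0.000000, Gamma_yxx = -0.296403, Gamma_yxy = -0.024700, Gamma_yyy = 0.000000; k2 = (-0.285100, -0.489538, 0.286984, 0.030987)
  k3: at (x, y) = (-0.322544, 0.888897), (dx/dtau, dy/dtau) = (-0.289751, -0.490146); Gamma_xxx = -2.753512, Gamma_xxy = -0.229459, Gamma_xyy = 0.000000, Gamma_yxx = -0.297867, Gamma_yxy = -0.024822, Gamma_yyy = 0.000000; k3 = (-0.289751, -0.490146, 0.296349, 0.032058)
  k4: at (x, y) = (-0.344624, 0.852090), (dx/dtau, dy/dtau) = (-0.266823, -0.487661); Gamma_xxx = -2.644441, Gamma_xxy = -0.220370, Gamma_xyy = 0.000000, Gamma_yxx = -0.277559, Gamma_yxy = -0.023130, Gamma_yyy = 0.000000; k4 = (-0.266823, -0.487661, 0.245618, 0.025780)
  Y <- Y + (h/6)(k1 + 2k2 + 2k3 + k4): x = -0.3444, y = 0.8521, dx/dtau = -0.2672, dy/dtau = -0.4877
step 3:
  k1: at (x, y) = (-0.344357, 0.852124), (dx/dtau, dy/dtau) = (-0.267243, -0.487696); Gamma_xxx = -2.645642, Gamma_xxy = -0.220470, Gamma_xyy = 0.000000, Gamma_yxx = -0.277744, Gamma_yxy = -0.023145, Gamma_yyy = 0.000000; k1 = (-0.267243, -0.487696, 0.246418, 0.025869)
  k2: at (x, y) = (-0.364400, 0.815547), (dx/dtau, dy/dtau) = (-0.248762, -0.485756); Gamma_xxx = -2.542888, Gamma_xxy = -0.211907, Gamma_xyy = 0.000000, Gamma_yxx = -0.260490, Gamma_yxy = -0.021707, Gamma_yyy = 0.000000; k2 = (-0.248762, -0.485756, 0.208573, 0.021366)
  k3: at (x, y) = (-0.363014, 0.815693), (dx/dtau, dy/dtau) = (-0.251600, -0.486093); Gamma_xxx = -2.549132, Gamma_xxy = -0.212428, Gamma_xyy = 0.000000, Gamma_yxx = -0.261369, Gamma_yxy = -0.021781, Gamma_yyy = 0.000000; k3 = (-0.251600, -0.486093, 0.213327, 0.021873)
  k4: at (x, y) = (-0.382097, 0.779210), (dx/dtau, dy/dtau) = (-0.235244, -0.484415); Gamma_xxx = -2.451333, Gamma_xxy = -0.204278, Gamma_xyy = 0.000000, Gamma_yxx = -0.246101, Gamma_yxy = -0.020508, Gamma_yyy = 0.000000; k4 = (-0.235244, -0.484415, 0.182213, 0.018293)
  Y <- Y + (h/6)(k1 + 2k2 + 2k3 + k4): x = -0.3819, y = 0.7792, dx/dtau = -0.2354, dy/dtau = -0.4844


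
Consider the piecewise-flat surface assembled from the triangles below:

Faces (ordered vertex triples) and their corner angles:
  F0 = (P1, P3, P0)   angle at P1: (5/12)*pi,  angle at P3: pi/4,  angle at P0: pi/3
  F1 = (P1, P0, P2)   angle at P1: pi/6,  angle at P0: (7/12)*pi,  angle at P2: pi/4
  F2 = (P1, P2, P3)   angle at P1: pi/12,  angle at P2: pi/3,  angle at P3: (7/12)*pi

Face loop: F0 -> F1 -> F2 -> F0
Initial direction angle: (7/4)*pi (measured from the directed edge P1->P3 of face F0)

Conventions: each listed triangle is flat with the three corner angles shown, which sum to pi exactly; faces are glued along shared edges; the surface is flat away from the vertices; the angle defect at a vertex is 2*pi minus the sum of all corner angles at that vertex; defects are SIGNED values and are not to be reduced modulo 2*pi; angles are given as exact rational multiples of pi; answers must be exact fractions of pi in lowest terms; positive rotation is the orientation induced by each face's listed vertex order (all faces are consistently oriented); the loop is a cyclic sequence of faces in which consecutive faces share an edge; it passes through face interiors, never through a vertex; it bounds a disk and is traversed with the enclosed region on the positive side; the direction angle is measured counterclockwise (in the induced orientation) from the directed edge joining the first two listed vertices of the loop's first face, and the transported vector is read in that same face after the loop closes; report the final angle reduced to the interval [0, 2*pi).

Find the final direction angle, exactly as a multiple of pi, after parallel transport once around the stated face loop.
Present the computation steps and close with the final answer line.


enclosed vertex P1: corner angles sum to (2/3)*pi, defect = 2*pi - (2/3)*pi = (4/3)*pi
the final direction is the initial angle plus the enclosed defects, taken mod 2*pi in the induced orientation
final angle = (7/4)*pi + (4/3)*pi = (13/12)*pi (mod 2*pi)

Answer: final direction angle = (13/12)*pi


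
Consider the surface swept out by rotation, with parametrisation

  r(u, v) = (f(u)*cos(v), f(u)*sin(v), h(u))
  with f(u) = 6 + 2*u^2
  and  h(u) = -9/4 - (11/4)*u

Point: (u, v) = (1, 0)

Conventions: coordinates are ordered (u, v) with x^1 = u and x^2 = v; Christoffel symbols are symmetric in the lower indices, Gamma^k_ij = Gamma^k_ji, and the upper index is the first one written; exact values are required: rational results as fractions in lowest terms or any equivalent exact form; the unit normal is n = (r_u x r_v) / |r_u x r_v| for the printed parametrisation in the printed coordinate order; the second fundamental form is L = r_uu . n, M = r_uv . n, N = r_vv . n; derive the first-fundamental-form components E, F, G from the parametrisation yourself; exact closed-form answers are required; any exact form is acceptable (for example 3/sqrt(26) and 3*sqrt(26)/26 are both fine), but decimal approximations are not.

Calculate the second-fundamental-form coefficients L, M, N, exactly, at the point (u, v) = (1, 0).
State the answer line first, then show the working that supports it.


Answer: L = 44*sqrt(377)/377, M = 0, N = -88*sqrt(377)/377

f = 8, f' = 4, f'' = 4, h' = -11/4, h'' = 0
E = 377/16, F = 0, G = 64; answer radicand W^2 = 377/16
unnormalised second-form numerators: l = 11, m = 0, n = -22; L = l/sqrt(377/16), and similarly M = m/sqrt(W^2), N = n/sqrt(W^2)


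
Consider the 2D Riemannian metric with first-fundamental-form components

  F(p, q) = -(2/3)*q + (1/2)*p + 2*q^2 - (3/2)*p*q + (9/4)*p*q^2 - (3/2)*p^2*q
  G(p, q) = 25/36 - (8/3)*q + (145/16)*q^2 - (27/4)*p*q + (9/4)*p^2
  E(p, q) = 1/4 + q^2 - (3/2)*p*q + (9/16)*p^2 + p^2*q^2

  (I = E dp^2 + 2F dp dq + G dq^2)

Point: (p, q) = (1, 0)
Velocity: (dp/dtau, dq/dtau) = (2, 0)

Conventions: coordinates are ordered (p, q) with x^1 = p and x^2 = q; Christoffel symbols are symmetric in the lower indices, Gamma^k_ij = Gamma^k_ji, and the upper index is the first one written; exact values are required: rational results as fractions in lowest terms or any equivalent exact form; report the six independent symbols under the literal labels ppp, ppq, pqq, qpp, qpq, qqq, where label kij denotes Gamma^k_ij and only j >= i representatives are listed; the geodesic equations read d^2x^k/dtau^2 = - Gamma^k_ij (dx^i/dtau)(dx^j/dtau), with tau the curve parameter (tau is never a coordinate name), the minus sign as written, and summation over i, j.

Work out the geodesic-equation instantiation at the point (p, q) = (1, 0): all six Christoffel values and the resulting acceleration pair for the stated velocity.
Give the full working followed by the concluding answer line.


E = 13/16, F = 1/2, G = 53/18 at the point
E_p = 9/8, E_q = -3/2, F_p = 1/2, F_q = -11/3, G_p = 9/2, G_q = -113/12
EG - F^2 = 617/288;  g^inv = (288/617) * [[53/18, -1/2], [-1/2, 13/16]]
first-kind symbols [ij,l] = (1/2)(d_i g_jl + d_j g_il - d_l g_ij): [pp,p] = E_p/2 = 9/16, [pp,q] = F_p - E_q/2 = 5/4, [pq,p] = E_q/2 = -3/4, [pq,q] = G_p/2 = 9/4, [qq,p] = F_q - G_p/2 = -71/12, [qq,q] = G_q/2 = -113/24
Gamma^p_ij = (G*[ij,p] - F*[ij,q])/(EG - F^2), Gamma^q_ij = (E*[ij,q] - F*[ij,p])/(EG - F^2)
Gamma_ppp = 297/617, Gamma_ppq = -960/617, Gamma_pqq = -13018/1851, Gamma_qpp = 423/1234, Gamma_qpq = 1269/1234, Gamma_qqq = -999/2468
d^2p/dtau^2 = -(Gamma_ppp*(2)^2 + 2*Gamma_ppq*(2)*(0) + Gamma_pqq*(0)^2) = -1188/617
d^2q/dtau^2 = -(Gamma_qpp*(2)^2 + 2*Gamma_qpq*(2)*(0) + Gamma_qqq*(0)^2) = -846/617

Answer: Gamma_ppp = 297/617, Gamma_ppq = -960/617, Gamma_pqq = -13018/1851, Gamma_qpp = 423/1234, Gamma_qpq = 1269/1234, Gamma_qqq = -999/2468; accelerations (d^2p/dtau^2, d^2q/dtau^2) = (-1188/617, -846/617)


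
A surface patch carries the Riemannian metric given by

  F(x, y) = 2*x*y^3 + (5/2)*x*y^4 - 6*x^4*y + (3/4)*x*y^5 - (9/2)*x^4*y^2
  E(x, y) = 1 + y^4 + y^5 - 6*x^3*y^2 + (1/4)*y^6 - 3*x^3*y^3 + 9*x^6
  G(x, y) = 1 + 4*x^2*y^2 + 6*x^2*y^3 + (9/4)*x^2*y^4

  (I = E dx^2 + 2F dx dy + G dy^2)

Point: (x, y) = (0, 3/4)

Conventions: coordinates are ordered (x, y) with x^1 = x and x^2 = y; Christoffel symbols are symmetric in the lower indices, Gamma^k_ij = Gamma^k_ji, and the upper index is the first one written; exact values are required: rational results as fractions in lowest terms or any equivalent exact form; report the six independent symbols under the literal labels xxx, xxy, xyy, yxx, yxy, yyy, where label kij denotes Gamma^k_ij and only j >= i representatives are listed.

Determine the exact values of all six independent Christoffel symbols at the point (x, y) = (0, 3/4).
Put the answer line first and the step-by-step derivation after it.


Answer: Gamma_xxx = 0, Gamma_xxy = 5940/5237, Gamma_xyy = 0, Gamma_yxx = 0, Gamma_yxy = 0, Gamma_yyy = 0

E = 26185/16384, F = 0, G = 1 at the point
E_x = 0, E_y = 7425/2048, F_x = 7425/4096, F_y = 0, G_x = 0, G_y = 0
EG - F^2 = 26185/16384;  g^inv = (16384/26185) * [[1, 0], [0, 26185/16384]]
first-kind symbols [ij,l] = (1/2)(d_i g_jl + d_j g_il - d_l g_ij): [xx,x] = E_x/2 = 0, [xx,y] = F_x - E_y/2 = 0, [xy,x] = E_y/2 = 7425/4096, [xy,y] = G_x/2 = 0, [yy,x] = F_y - G_x/2 = 0, [yy,y] = G_y/2 = 0
Gamma^x_ij = (G*[ij,x] - F*[ij,y])/(EG - F^2), Gamma^y_ij = (E*[ij,y] - F*[ij,x])/(EG - F^2)


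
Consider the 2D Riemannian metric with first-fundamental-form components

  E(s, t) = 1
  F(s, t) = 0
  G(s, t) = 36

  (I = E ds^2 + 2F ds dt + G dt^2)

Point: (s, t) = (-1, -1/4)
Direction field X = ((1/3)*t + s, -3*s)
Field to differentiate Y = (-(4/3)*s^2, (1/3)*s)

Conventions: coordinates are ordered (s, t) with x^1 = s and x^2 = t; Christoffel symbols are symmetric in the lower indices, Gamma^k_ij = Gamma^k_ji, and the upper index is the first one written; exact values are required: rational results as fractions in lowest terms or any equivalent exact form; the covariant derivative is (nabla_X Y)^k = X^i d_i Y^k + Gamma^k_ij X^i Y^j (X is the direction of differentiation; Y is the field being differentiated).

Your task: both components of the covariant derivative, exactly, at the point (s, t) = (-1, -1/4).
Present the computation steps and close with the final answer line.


E = 1, F = 0, G = 36 at the point
E_s = 0, E_t = 0, F_s = 0, F_t = 0, G_s = 0, G_t = 0
EG - F^2 = 36;  g^inv = (1/36) * [[36, 0], [0, 1]]
first-kind symbols [ij,l] = (1/2)(d_i g_jl + d_j g_il - d_l g_ij): [ss,s] = E_s/2 = 0, [ss,t] = F_s - E_t/2 = 0, [st,s] = E_t/2 = 0, [st,t] = G_s/2 = 0, [tt,s] = F_t - G_s/2 = 0, [tt,t] = G_t/2 = 0
Gamma^s_ij = (G*[ij,s] - F*[ij,t])/(EG - F^2), Gamma^t_ij = (E*[ij,t] - F*[ij,s])/(EG - F^2)
Gamma_sss = 0, Gamma_sst = 0, Gamma_stt = 0, Gamma_tss = 0, Gamma_tst = 0, Gamma_ttt = 0
X = (-13/12, 3), Y = (-4/3, -1/3) at the point

Answer: (nabla_X Y)^s = -26/9, (nabla_X Y)^t = -13/36


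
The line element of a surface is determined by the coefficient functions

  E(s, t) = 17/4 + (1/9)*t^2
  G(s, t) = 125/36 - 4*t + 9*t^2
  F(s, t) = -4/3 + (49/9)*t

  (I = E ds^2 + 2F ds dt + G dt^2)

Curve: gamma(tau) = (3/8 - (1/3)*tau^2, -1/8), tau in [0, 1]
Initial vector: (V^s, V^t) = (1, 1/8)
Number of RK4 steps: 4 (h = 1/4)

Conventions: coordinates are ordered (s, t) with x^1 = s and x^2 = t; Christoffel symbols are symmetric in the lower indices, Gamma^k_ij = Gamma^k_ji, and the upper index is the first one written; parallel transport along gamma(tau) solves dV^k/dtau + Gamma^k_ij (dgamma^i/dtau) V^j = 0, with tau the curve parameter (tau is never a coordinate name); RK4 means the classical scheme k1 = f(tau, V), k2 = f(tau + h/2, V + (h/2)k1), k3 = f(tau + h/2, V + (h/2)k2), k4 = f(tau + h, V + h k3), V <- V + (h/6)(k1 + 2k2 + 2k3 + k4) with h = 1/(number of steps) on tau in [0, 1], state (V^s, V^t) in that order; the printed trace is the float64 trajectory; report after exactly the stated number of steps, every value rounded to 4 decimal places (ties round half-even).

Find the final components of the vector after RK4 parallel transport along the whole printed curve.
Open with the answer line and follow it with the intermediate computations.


Answer: V^s = 1.0005, V^t = 0.1264

gamma'(tau) = (-(2/3)*tau, 0); f(tau, V)^k = -Gamma^k_ij(gamma(tau)) gamma'^i(tau) V^j; h = 1/4; intermediate values shown to 6 dp
curve data and Christoffel symbols at the stage parameters:
  tau = 0.000000: gamma = (0.375000, -0.125000), gamma' = (0.000000, 0.000000); Gamma_sss = 0.002083, Gamma_sst = -0.004253, Gamma_stt = 1.198628, Gamma_tss = 0.004397, Gamma_tst = -0.002083, Gamma_ttt = -0.172896
  tau = 0.125000: gamma = (0.369792, -0.125000), gamma' = (-0.083333, 0.000000); Gamma_sss = 0.002083, Gamma_sst = -0.004253, Gamma_stt = 1.198628, Gamma_tss = 0.004397, Gamma_tst = -0.002083, Gamma_ttt = -0.172896
  tau = 0.250000: gamma = (0.354167, -0.125000), gamma' = (-0.166667, 0.000000); Gamma_sss = 0.002083, Gamma_sst = -0.004253, Gamma_stt = 1.198628, Gamma_tss = 0.004397, Gamma_tst = -0.002083, Gamma_ttt = -0.172896
  tau = 0.375000: gamma = (0.328125, -0.125000), gamma' = (-0.250000, 0.000000); Gamma_sss = 0.002083, Gamma_sst = -0.004253, Gamma_stt = 1.198628, Gamma_tss = 0.004397, Gamma_tst = -0.002083, Gamma_ttt = -0.172896
  tau = 0.500000: gamma = (0.291667, -0.125000), gamma' = (-0.333333, 0.000000); Gamma_sss = 0.002083, Gamma_sst = -0.004253, Gamma_stt = 1.198628, Gamma_tss = 0.004397, Gamma_tst = -0.002083, Gamma_ttt = -0.172896
  tau = 0.625000: gamma = (0.244792, -0.125000), gamma' = (-0.416667, 0.000000); Gamma_sss = 0.002083, Gamma_sst = -0.004253, Gamma_stt = 1.198628, Gamma_tss = 0.004397, Gamma_tst = -0.002083, Gamma_ttt = -0.172896
  tau = 0.750000: gamma = (0.187500, -0.125000), gamma' = (-0.500000, 0.000000); Gamma_sss = 0.002083, Gamma_sst = -0.004253, Gamma_stt = 1.198628, Gamma_tss = 0.004397, Gamma_tst = -0.002083, Gamma_ttt = -0.172896
  tau = 0.875000: gamma = (0.119792, -0.125000), gamma' = (-0.583333, 0.000000); Gamma_sss = 0.002083, Gamma_sst = -0.004253, Gamma_stt = 1.198628, Gamma_tss = 0.004397, Gamma_tst = -0.002083, Gamma_ttt = -0.172896
  tau = 1.000000: gamma = (0.041667, -0.125000), gamma' = (-0.666667, 0.000000); Gamma_sss = 0.002083, Gamma_sst = -0.004253, Gamma_stt = 1.198628, Gamma_tss = 0.004397, Gamma_tst = -0.002083, Gamma_ttt = -0.172896
step 0: V^s = 1.0000, V^t = 0.1250
step 1: k1 = (0.000000, 0.000000), k2 = (0.000129, 0.000345), k3 = (0.000129, 0.000345), k4 = (0.000258, 0.000689); V <- V + (h/6)(k1 + 2k2 + 2k3 + k4): V^s = 1.0000, V^t = 0.1251
step 2: k1 = (0.000258, 0.000689), k2 = (0.000388, 0.001034), k3 = (0.000388, 0.001034), k4 = (0.000517, 0.001379); V <- V + (h/6)(k1 + 2k2 + 2k3 + k4): V^s = 1.0001, V^t = 0.1253
step 3: k1 = (0.000517, 0.001379), k2 = (0.000645, 0.001723), k3 = (0.000645, 0.001723), k4 = (0.000774, 0.002068); V <- V + (h/6)(k1 + 2k2 + 2k3 + k4): V^s = 1.0003, V^t = 0.1258
step 4: k1 = (0.000774, 0.002068), k2 = (0.000903, 0.002413), k3 = (0.000903, 0.002413), k4 = (0.001031, 0.002757); V <- V + (h/6)(k1 + 2k2 + 2k3 + k4): V^s = 1.0005, V^t = 0.1264


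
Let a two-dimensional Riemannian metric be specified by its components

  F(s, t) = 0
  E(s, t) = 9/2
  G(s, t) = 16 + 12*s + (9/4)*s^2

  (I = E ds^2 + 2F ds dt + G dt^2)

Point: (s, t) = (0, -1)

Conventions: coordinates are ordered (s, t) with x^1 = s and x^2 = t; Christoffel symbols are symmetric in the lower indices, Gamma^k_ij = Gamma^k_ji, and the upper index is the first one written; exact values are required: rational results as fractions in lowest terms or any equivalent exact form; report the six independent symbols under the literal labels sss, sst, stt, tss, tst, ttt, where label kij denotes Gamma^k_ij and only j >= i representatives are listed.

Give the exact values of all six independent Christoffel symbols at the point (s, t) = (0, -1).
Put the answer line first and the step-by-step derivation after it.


Answer: Gamma_sss = 0, Gamma_sst = 0, Gamma_stt = -4/3, Gamma_tss = 0, Gamma_tst = 3/8, Gamma_ttt = 0

E = 9/2, F = 0, G = 16 at the point
E_s = 0, E_t = 0, F_s = 0, F_t = 0, G_s = 12, G_t = 0
EG - F^2 = 72;  g^inv = (1/72) * [[16, 0], [0, 9/2]]
first-kind symbols [ij,l] = (1/2)(d_i g_jl + d_j g_il - d_l g_ij): [ss,s] = E_s/2 = 0, [ss,t] = F_s - E_t/2 = 0, [st,s] = E_t/2 = 0, [st,t] = G_s/2 = 6, [tt,s] = F_t - G_s/2 = -6, [tt,t] = G_t/2 = 0
Gamma^s_ij = (G*[ij,s] - F*[ij,t])/(EG - F^2), Gamma^t_ij = (E*[ij,t] - F*[ij,s])/(EG - F^2)


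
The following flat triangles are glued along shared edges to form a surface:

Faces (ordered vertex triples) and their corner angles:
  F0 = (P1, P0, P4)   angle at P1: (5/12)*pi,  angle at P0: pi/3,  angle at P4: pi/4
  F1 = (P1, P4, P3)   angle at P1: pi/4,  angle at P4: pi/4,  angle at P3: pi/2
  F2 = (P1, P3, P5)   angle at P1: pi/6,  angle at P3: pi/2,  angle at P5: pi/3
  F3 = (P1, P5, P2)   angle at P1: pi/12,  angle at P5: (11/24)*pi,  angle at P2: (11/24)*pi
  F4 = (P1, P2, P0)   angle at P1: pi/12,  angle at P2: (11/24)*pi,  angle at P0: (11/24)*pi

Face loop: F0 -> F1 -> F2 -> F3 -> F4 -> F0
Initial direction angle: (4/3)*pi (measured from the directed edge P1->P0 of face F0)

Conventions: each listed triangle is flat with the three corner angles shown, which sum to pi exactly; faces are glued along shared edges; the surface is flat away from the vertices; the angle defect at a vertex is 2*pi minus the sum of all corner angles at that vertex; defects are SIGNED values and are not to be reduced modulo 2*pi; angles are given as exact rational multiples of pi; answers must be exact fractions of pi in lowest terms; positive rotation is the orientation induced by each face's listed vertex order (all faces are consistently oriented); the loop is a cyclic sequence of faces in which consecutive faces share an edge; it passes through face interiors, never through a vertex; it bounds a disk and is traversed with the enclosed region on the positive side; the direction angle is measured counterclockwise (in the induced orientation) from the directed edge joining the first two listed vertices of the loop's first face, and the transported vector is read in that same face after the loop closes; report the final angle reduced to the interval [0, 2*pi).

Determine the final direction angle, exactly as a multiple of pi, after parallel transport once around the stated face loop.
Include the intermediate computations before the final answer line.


enclosed vertex P1: corner angles sum to pi, defect = 2*pi - pi = pi
the final direction is the initial angle plus the enclosed defects, taken mod 2*pi in the induced orientation
final angle = (4/3)*pi + pi = pi/3 (mod 2*pi)

Answer: final direction angle = pi/3


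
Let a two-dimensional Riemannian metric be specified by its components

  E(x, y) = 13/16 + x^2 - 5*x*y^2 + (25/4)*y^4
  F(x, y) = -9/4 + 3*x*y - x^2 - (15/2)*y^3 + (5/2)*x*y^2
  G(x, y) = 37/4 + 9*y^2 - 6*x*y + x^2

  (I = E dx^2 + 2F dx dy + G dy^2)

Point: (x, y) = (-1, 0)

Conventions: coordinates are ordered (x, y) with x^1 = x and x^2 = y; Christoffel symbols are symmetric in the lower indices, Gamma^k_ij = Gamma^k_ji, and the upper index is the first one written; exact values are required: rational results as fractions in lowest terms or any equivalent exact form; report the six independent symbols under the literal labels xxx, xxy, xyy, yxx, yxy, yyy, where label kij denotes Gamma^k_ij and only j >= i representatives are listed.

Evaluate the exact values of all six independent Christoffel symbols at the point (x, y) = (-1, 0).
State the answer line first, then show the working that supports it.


Answer: Gamma_xxx = -80/171, Gamma_xxy = -208/513, Gamma_xyy = -688/513, Gamma_yxx = 8/171, Gamma_yxy = -116/513, Gamma_yyy = -68/513

E = 29/16, F = -13/4, G = 41/4 at the point
E_x = -2, E_y = 0, F_x = 2, F_y = -3, G_x = -2, G_y = 6
EG - F^2 = 513/64;  g^inv = (64/513) * [[41/4, 13/4], [13/4, 29/16]]
first-kind symbols [ij,l] = (1/2)(d_i g_jl + d_j g_il - d_l g_ij): [xx,x] = E_x/2 = -1, [xx,y] = F_x - E_y/2 = 2, [xy,x] = E_y/2 = 0, [xy,y] = G_x/2 = -1, [yy,x] = F_y - G_x/2 = -2, [yy,y] = G_y/2 = 3
Gamma^x_ij = (G*[ij,x] - F*[ij,y])/(EG - F^2), Gamma^y_ij = (E*[ij,y] - F*[ij,x])/(EG - F^2)


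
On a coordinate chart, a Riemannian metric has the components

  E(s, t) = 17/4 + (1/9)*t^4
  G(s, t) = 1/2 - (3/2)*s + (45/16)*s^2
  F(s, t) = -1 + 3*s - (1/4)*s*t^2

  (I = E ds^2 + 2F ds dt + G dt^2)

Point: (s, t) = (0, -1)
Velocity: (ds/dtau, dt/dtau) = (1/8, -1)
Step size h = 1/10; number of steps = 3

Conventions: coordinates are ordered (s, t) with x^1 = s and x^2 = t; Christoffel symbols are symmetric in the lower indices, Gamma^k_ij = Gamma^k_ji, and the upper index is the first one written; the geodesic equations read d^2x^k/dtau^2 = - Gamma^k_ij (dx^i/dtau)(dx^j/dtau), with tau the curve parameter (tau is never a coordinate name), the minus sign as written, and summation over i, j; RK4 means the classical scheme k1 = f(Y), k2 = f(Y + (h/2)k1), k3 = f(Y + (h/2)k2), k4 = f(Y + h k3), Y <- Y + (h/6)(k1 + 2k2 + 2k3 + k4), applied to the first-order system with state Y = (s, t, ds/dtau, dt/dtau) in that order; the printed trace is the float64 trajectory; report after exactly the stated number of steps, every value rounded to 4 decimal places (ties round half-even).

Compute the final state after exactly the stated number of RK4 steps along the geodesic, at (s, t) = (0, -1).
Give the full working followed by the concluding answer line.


f(Y) = (ds/dtau, dt/dtau, -Gamma^s_ij Y'^i Y'^j, -Gamma^t_ij Y'^i Y'^j) with the Gammas evaluated at the stage position; h = 0.100000; intermediate values shown to 6 dp
step 0: s = 0.0000, t = -1.0000, ds/dtau = 0.1250, dt/dtau = -1.0000
step 1:
  k1: at (s, t) = (0.000000, -1.000000), (ds/dtau, dt/dtau) = (0.125000, -1.000000); Gamma_sss = 2.517647, Gamma_sst = -0.729412, Gamma_stt = 0.317647, Gamma_tss = 10.979739, Gamma_tst = -2.958824, Gamma_ttt = 0.635294; k1 = (0.125000, -1.000000, -0.539338, -1.546558)
  k2: at (s, t) = (0.006250, -1.050000), (ds/dtau, dt/dtau) = (0.098033, -1.077328); Gamma_sss = 2.471909, Gamma_sst = -0.713686, Gamma_stt = 0.304500, Gamma_tss = 11.027226, Gamma_tst = -2.922058, Gamma_ttt = 0.609933; k2 = (0.098033, -1.077328, -0.527920, -1.431106)
  k3: at (s, t) = (0.004902, -1.053866), (ds/dtau, dt/dtau) = (0.098604, -1.071555); Gamma_sss = 2.476810, Gamma_sst = -0.719267, Gamma_stt = 0.306391, Gamma_tss = 11.012862, Gamma_tst = -2.934523, Gamma_ttt = 0.613544; k3 = (0.098604, -1.071555, -0.527884, -1.431686)
  k4: at (s, t) = (0.009860, -1.107156), (ds/dtau, dt/dtau) = (0.072212, -1.143169); Gamma_sss = 2.436219, Gamma_sst = -0.709829, Gamma_stt = 0.295211, Gamma_tss = 11.054260, Gamma_tst = -2.911006, Gamma_ttt = 0.591926; k4 = (0.072212, -1.143169, -0.515688, -1.311799)
  Y <- Y + (h/6)(k1 + 2k2 + 2k3 + k4): s = 0.0098, t = -1.1073, ds/dtau = 0.0722, dt/dtau = -1.1431
step 2:
  k1: at (s, t) = (0.009841, -1.107349), (ds/dtau, dt/dtau) = (0.072223, -1.143066); Gamma_sss = 2.436236, Gamma_sst = -0.709929, Gamma_stt = 0.295226, Gamma_tss = 11.054037, Gamma_tst = -2.911230, Gamma_ttt = 0.591956; k1 = (0.072223, -1.143066, -0.515667, -1.311783)
  k2: at (s, t) = (0.013453, -1.164502), (ds/dtau, dt/dtau) = (0.046439, -1.208655); Gamma_sss = 2.400352, Gamma_sst = -0.706883, Gamma_stt = 0.285849, Gamma_tss = 11.088895, Gamma_tst = -2.901637, Gamma_ttt = 0.573806; k2 = (0.046439, -1.208655, -0.502111, -1.187890)
  k3: at (s, t) = (0.012163, -1.167782), (ds/dtau, dt/dtau) = (0.047117, -1.202460); Gamma_sss = 2.404547, Gamma_sst = -0.711980, Gamma_stt = 0.287470, Gamma_tss = 11.074372, Gamma_tst = -2.913370, Gamma_ttt = 0.576917; k3 = (0.047117, -1.202460, -0.501671, -1.188878)
  k4: at (s, t) = (0.014553, -1.227595), (ds/dtau, dt/dtau) = (0.022056, -1.261954); Gamma_sss = 2.371889, Gamma_sst = -0.714222, Gamma_stt = 0.279371, Gamma_tss = 11.102913, Gamma_tst = -2.915882, Gamma_ttt = 0.561246; k4 = (0.022056, -1.261954, -0.485818, -1.061517)
  Y <- Y + (h/6)(k1 + 2k2 + 2k3 + k4): s = 0.0145, t = -1.2278, ds/dtau = 0.0221, dt/dtau = -1.2618
step 3:
  k1: at (s, t) = (0.014531, -1.227803), (ds/dtau, dt/dtau) = (0.022072, -1.261846); Gamma_sss = 2.371891, Gamma_sst = -0.714334, Gamma_stt = 0.279384, Gamma_tss = 11.102661, Gamma_tst = -2.916134, Gamma_ttt = 0.561270; k1 = (0.022072, -1.261846, -0.485797, -1.061532)
  k2: at (s, t) = (0.015635, -1.290895), (ds/dtau, dt/dtau) = (-0.002218, -1.314923); Gamma_sss = 2.341513, Gamma_sst = -0.721831, Gamma_stt = 0.272392, Gamma_tss = 11.123173, Gamma_tst = -2.930845, Gamma_ttt = 0.547717; k2 = (-0.002218, -1.314923, -0.466774, -0.929975)
  k3: at (s, t) = (0.014420, -1.293549), (ds/dtau, dt/dtau) = (-0.001267, -1.308345); Gamma_sss = 2.344618, Gamma_sst = -0.726291, Gamma_stt = 0.273736, Gamma_tss = 11.107539, Gamma_tst = -2.941189, Gamma_ttt = 0.550251; k3 = (-0.001267, -1.308345, -0.466169, -0.932171)
  k4: at (s, t) = (0.014405, -1.358638), (ds/dtau, dt/dtau) = (-0.024545, -1.355063); Gamma_sss = 2.314302, Gamma_sst = -0.737504, Gamma_stt = 0.267318, Gamma_tss = 11.118525, Gamma_tst = -2.964702, Gamma_ttt = 0.537694; k4 = (-0.024545, -1.355063, -0.443183, -0.796799)
  Y <- Y + (h/6)(k1 + 2k2 + 2k3 + k4): s = 0.0144, t = -1.3589, ds/dtau = -0.0245, dt/dtau = -1.3549

Answer: s = 0.0144, t = -1.3589, ds/dtau = -0.0245, dt/dtau = -1.3549


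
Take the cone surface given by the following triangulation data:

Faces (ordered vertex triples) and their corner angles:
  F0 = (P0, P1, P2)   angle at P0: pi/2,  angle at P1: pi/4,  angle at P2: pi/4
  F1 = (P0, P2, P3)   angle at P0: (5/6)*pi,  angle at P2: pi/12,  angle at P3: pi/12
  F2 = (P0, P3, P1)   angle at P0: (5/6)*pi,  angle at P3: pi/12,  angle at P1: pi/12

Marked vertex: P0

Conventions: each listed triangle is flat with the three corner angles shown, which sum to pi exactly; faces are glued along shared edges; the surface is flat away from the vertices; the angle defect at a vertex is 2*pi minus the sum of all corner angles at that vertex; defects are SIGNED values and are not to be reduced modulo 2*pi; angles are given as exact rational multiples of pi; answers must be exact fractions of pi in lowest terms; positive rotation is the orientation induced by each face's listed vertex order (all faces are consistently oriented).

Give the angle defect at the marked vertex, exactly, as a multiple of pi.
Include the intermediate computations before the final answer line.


Sum of corner angles at P0: (13/6)*pi
defect = 2*pi - (13/6)*pi

Answer: defect(P0) = -pi/6


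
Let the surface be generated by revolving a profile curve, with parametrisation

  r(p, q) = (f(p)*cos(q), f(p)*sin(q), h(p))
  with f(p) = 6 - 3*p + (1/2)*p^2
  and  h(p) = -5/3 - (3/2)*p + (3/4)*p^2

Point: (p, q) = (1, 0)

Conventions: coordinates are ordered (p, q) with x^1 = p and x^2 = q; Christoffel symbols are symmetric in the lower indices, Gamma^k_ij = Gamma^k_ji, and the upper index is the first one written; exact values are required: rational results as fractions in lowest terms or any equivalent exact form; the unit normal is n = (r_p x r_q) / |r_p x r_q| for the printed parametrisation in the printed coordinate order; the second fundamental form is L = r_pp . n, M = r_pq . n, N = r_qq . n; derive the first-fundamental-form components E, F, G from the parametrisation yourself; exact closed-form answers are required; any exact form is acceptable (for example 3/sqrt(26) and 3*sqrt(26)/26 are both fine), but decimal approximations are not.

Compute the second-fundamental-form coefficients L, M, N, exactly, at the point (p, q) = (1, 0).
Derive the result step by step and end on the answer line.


f = 7/2, f' = -2, f'' = 1, h' = 0, h'' = 3/2
E = 4, F = 0, G = 49/4; answer radicand W^2 = 4
unnormalised second-form numerators: l = -3, m = 0, n = 0; L = l/sqrt(4), and similarly M = m/sqrt(W^2), N = n/sqrt(W^2)

Answer: L = -3/2, M = 0, N = 0


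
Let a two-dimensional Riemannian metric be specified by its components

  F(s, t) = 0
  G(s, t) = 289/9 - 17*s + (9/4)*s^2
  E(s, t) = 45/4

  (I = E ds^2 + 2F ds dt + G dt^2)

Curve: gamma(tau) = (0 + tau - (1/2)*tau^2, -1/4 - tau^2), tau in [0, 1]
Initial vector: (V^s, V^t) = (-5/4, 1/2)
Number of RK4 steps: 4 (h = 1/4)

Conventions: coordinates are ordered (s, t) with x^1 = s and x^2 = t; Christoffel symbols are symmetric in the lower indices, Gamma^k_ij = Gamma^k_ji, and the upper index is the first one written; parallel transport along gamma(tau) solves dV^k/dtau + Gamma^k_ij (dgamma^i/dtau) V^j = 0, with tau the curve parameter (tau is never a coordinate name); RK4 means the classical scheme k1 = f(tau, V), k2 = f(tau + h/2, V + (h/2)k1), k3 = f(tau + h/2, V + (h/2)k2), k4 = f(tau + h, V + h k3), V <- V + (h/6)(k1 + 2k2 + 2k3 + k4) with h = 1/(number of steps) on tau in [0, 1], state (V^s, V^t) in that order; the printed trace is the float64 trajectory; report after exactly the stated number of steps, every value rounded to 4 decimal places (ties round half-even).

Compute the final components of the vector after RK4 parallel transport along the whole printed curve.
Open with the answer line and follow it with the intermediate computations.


Answer: V^s = -0.7618, V^t = 0.8884

gamma'(tau) = (1 - tau, -2*tau); f(tau, V)^k = -Gamma^k_ij(gamma(tau)) gamma'^i(tau) V^j; h = 1/4; intermediate values shown to 6 dp
curve data and Christoffel symbols at the stage parameters:
  tau = 0.000000: gamma = (0.000000, -0.250000), gamma' = (1.000000, 0.000000); Gamma_sss = 0.000000, Gamma_sst = 0.000000, Gamma_stt = 0.755556, Gamma_tss = 0.000000, Gamma_tst = -0.264706, Gamma_ttt = 0.000000
  tau = 0.125000: gamma = (0.117188, -0.265625), gamma' = (0.875000, -0.250000); Gamma_sss = 0.000000, Gamma_sst = 0.000000, Gamma_stt = 0.732118, Gamma_tss = 0.000000, Gamma_tst = -0.273180, Gamma_ttt = 0.000000
  tau = 0.250000: gamma = (0.218750, -0.312500), gamma' = (0.750000, -0.500000); Gamma_sss = 0.000000, Gamma_sst = 0.000000, Gamma_stt = 0.711806, Gamma_tss = 0.000000, Gamma_tst = -0.280976, Gamma_ttt = 0.000000
  tau = 0.375000: gamma = (0.304688, -0.390625), gamma' = (0.625000, -0.750000); Gamma_sss = 0.000000, Gamma_sst = 0.000000, Gamma_stt = 0.694618, Gamma_tss = 0.000000, Gamma_tst = -0.287928, Gamma_ttt = 0.000000
  tau = 0.500000: gamma = (0.375000, -0.500000), gamma' = (0.500000, -1.000000); Gamma_sss = 0.000000, Gamma_sst = 0.000000, Gamma_stt = 0.680556, Gamma_tss = 0.000000, Gamma_tst = -0.293878, Gamma_ttt = 0.000000
  tau = 0.625000: gamma = (0.429688, -0.640625), gamma' = (0.375000, -1.250000); Gamma_sss = 0.000000, Gamma_sst = 0.000000, Gamma_stt = 0.669618, Gamma_tss = 0.000000, Gamma_tst = -0.298678, Gamma_ttt = 0.000000
  tau = 0.750000: gamma = (0.468750, -0.812500), gamma' = (0.250000, -1.500000); Gamma_sss = 0.000000, Gamma_sst = 0.000000, Gamma_stt = 0.661806, Gamma_tss = 0.000000, Gamma_tst = -0.302204, Gamma_ttt = 0.000000
  tau = 0.875000: gamma = (0.492188, -1.015625), gamma' = (0.125000, -1.750000); Gamma_sss = 0.000000, Gamma_sst = 0.000000, Gamma_stt = 0.657118, Gamma_tss = 0.000000, Gamma_tst = -0.304359, Gamma_ttt = 0.000000
  tau = 1.000000: gamma = (0.500000, -1.250000), gamma' = (0.000000, -2.000000); Gamma_sss = 0.000000, Gamma_sst = 0.000000, Gamma_stt = 0.655556, Gamma_tss = 0.000000, Gamma_tst = -0.305085, Gamma_ttt = 0.000000
step 0: V^s = -1.2500, V^t = 0.5000
step 1: k1 = (0.000000, 0.132353), k2 = (0.094543, 0.208840), k3 = (0.096293, 0.210318), k4 = (0.196665, 0.288674); V <- V + (h/6)(k1 + 2k2 + 2k3 + k4): V^s = -1.2259, V^t = 0.5525
step 2: k1 = (0.196627, 0.288648), k2 = (0.306615, 0.365334), k3 = (0.311609, 0.364090), k4 = (0.437934, 0.431926); V <- V + (h/6)(k1 + 2k2 + 2k3 + k4): V^s = -1.1479, V^t = 0.6433
step 3: k1 = (0.437789, 0.431878), k2 = (0.583628, 0.486247), k3 = (0.589316, 0.480203), k4 = (0.757767, 0.511255); V <- V + (h/6)(k1 + 2k2 + 2k3 + k4): V^s = -1.0004, V^t = 0.7631
step 4: k1 = (0.757552, 0.511133), k2 = (0.951024, 0.513860), k3 = (0.951416, 0.500992), k4 = (1.164745, 0.465273); V <- V + (h/6)(k1 + 2k2 + 2k3 + k4): V^s = -0.7618, V^t = 0.8884
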